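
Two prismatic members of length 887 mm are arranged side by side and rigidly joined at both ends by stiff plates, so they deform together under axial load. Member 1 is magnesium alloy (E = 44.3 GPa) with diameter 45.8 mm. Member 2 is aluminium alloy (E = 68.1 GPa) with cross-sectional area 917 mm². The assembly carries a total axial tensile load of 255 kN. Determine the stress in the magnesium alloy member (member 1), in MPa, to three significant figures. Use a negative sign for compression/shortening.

83.4 MPa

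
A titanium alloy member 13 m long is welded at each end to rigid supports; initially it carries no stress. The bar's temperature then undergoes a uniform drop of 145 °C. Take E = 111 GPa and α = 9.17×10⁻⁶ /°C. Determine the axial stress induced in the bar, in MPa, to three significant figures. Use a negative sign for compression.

Free thermal expansion αLΔT = 9.17e-6 · 13000 · -145 = -17.29 mm.
The walls impose strain ε = −(-17.29)/13000 = 1.3297e-03; σ = Eε = 111000 · 1.3297e-03 = 147.6 MPa.

148 MPa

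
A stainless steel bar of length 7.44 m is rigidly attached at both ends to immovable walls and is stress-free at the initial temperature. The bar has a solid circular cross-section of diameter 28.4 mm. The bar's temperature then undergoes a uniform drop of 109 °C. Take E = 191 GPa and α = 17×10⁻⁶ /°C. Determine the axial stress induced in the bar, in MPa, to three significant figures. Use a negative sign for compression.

Free thermal expansion αLΔT = 17e-6 · 7440 · -109 = -13.79 mm.
The walls impose strain ε = −(-13.79)/7440 = 1.8530e-03; σ = Eε = 191000 · 1.8530e-03 = 353.9 MPa.

354 MPa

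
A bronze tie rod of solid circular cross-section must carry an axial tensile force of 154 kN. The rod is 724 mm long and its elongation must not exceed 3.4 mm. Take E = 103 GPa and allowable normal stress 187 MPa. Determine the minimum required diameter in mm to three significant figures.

Required area A ≥ P/σ_allow = 154000/187 = 823.5 mm².
For a solid circular section, d ≥ √(4A/π) = 32.38 mm.
Elongation limit: A ≥ PL/(Eδ_allow) = 154000·724/(103000·3.4) = 318.4 mm² ⇒ d ≥ 20.13 mm.
The stress limit governs.

32.4 mm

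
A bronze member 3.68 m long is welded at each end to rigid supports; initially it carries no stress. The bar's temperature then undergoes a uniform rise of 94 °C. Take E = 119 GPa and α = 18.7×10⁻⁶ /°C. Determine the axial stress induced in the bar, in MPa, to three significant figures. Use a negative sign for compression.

-209 MPa

Free thermal expansion αLΔT = 18.7e-6 · 3680 · 94 = 6.469 mm.
The walls impose strain ε = −(6.469)/3680 = -1.7578e-03; σ = Eε = 119000 · -1.7578e-03 = -209.2 MPa.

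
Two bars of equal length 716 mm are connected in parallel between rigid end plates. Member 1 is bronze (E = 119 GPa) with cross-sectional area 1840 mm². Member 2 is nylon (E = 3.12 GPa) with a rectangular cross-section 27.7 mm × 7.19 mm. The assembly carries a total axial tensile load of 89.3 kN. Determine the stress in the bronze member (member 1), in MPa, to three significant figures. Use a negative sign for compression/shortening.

A_2 = 199.2 mm².
Equal strain + equilibrium ⇒ each member carries load in proportion to AE: A₁E₁ = 219000000 N, A₂E₂ = 621400 N, ΣAE = 219600000 N.
σ₁ = P·E₁/ΣAE = 89300·119000/219600000 = 48.4 MPa.

48.4 MPa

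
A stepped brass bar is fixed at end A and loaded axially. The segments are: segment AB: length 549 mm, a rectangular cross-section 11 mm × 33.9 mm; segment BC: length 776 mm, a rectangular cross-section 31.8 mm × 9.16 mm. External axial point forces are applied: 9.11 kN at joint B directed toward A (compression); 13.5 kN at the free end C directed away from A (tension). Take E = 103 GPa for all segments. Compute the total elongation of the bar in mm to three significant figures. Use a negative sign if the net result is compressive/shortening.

Internal axial forces (sectioning from the free end, tension +): N_BC = 13.5 kN, N_AB = 4.39 kN.
A_AB = 372.9 mm².
A_BC = 291.3 mm².
δ_AB = 4390·549/(372.9·103000) = 0.06275 mm
δ_BC = 13500·776/(291.3·103000) = 0.3492 mm
δ = Σδ_i = 0.4119 mm.

0.412 mm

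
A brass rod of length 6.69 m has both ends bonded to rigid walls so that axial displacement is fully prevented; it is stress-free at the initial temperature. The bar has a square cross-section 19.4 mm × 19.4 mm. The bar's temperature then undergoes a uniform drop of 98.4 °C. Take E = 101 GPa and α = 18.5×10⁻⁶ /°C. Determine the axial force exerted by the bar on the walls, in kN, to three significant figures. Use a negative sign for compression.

69.2 kN

Free thermal expansion αLΔT = 18.5e-6 · 6690 · -98.4 = -12.18 mm.
The walls impose strain ε = −(-12.18)/6690 = 1.8204e-03; σ = Eε = 101000 · 1.8204e-03 = 183.9 MPa.
Wall reaction R = σ·A = 183.9·376.4 = 69200 N = 69.2 kN.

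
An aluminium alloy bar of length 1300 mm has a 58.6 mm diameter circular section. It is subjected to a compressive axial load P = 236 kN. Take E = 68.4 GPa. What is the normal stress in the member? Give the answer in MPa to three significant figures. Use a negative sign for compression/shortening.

-87.5 MPa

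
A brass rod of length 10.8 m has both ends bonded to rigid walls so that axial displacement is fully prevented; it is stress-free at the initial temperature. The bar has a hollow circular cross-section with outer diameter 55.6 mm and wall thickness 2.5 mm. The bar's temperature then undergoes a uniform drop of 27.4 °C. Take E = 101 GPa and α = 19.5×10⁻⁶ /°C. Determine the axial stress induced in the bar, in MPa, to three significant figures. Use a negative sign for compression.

54.0 MPa

Free thermal expansion αLΔT = 19.5e-6 · 10800 · -27.4 = -5.77 mm.
The walls impose strain ε = −(-5.77)/10800 = 5.3430e-04; σ = Eε = 101000 · 5.3430e-04 = 53.96 MPa.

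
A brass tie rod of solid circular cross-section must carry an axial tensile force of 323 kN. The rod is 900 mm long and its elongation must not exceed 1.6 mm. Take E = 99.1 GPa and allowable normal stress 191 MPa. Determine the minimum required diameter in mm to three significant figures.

48.3 mm

Required area A ≥ P/σ_allow = 323000/191 = 1691 mm².
For a solid circular section, d ≥ √(4A/π) = 46.4 mm.
Elongation limit: A ≥ PL/(Eδ_allow) = 323000·900/(99100·1.6) = 1833 mm² ⇒ d ≥ 48.31 mm.
The elongation limit governs.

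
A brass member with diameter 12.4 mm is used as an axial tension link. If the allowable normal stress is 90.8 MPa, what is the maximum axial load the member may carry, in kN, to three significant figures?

11.0 kN

A = 120.8 mm².
P_max = σ_allow · A = 90.8 · 120.8 = 10970 N = 10.97 kN.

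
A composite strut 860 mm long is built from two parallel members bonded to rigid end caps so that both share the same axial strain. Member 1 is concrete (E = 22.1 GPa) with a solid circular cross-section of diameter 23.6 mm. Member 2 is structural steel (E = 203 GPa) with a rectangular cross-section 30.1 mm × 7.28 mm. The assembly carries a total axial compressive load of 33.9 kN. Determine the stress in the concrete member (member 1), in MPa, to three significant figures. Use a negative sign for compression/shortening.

A_1 = 437.4 mm².
A_2 = 219.1 mm².
Equal strain + equilibrium ⇒ each member carries load in proportion to AE: A₁E₁ = 9667000 N, A₂E₂ = 44480000 N, ΣAE = 54150000 N.
σ₁ = P·E₁/ΣAE = -33900·22100/54150000 = -13.84 MPa.

-13.8 MPa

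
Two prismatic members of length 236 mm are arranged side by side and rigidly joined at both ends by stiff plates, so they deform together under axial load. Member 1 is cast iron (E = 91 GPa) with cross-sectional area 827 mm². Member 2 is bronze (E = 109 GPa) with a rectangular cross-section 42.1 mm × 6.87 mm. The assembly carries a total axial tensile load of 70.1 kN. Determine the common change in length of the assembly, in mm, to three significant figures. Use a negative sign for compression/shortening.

0.155 mm

A_2 = 289.2 mm².
Equal strain + equilibrium ⇒ each member carries load in proportion to AE: A₁E₁ = 75260000 N, A₂E₂ = 31530000 N, ΣAE = 106800000 N.
δ = PL/ΣAE = 70100·236/106800000 = 0.1549 mm.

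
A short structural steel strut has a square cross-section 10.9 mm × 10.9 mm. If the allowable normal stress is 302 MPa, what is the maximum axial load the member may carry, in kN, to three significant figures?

A = 118.8 mm².
P_max = σ_allow · A = 302 · 118.8 = 35880 N = 35.88 kN.

35.9 kN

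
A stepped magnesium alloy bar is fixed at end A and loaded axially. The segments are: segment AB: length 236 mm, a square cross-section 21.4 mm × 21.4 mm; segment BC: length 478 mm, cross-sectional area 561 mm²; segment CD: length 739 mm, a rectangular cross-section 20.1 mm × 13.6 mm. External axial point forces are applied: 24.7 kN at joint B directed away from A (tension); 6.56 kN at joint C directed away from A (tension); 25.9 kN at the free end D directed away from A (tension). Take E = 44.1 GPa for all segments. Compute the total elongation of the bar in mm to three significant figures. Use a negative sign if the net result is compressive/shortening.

Internal axial forces (sectioning from the free end, tension +): N_CD = 25.9 kN, N_BC = 32.46 kN, N_AB = 57.16 kN.
A_AB = 458 mm².
A_CD = 273.4 mm².
δ_AB = 57160·236/(458·44100) = 0.6679 mm
δ_BC = 32460·478/(561·44100) = 0.6272 mm
δ_CD = 25900·739/(273.4·44100) = 1.588 mm
δ = Σδ_i = 2.883 mm.

2.88 mm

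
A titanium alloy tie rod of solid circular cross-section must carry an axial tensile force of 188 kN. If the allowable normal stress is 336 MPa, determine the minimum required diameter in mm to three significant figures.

Required area A ≥ P/σ_allow = 188000/336 = 559.5 mm².
For a solid circular section, d ≥ √(4A/π) = 26.69 mm.

26.7 mm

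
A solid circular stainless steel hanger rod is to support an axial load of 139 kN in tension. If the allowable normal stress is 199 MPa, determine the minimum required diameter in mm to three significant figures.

Required area A ≥ P/σ_allow = 139000/199 = 698.5 mm².
For a solid circular section, d ≥ √(4A/π) = 29.82 mm.

29.8 mm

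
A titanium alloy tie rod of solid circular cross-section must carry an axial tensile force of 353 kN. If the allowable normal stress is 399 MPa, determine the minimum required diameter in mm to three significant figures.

33.6 mm

Required area A ≥ P/σ_allow = 353000/399 = 884.7 mm².
For a solid circular section, d ≥ √(4A/π) = 33.56 mm.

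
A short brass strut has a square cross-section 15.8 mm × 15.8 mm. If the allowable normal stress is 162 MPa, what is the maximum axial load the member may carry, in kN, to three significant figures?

40.4 kN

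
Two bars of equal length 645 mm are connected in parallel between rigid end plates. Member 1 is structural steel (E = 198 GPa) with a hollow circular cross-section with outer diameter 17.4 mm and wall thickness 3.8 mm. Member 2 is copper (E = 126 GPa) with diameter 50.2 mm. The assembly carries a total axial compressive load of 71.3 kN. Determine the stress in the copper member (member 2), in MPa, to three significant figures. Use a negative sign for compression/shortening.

A_1 = 162.4 mm².
A_2 = 1979 mm².
Equal strain + equilibrium ⇒ each member carries load in proportion to AE: A₁E₁ = 32150000 N, A₂E₂ = 249400000 N, ΣAE = 281500000 N.
σ₂ = P·E₂/ΣAE = -71300·126000/281500000 = -31.91 MPa.

-31.9 MPa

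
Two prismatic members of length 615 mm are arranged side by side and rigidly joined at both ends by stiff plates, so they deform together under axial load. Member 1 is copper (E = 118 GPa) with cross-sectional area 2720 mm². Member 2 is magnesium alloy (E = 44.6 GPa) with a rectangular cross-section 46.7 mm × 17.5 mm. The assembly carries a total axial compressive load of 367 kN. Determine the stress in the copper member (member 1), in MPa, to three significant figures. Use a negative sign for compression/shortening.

A_2 = 817.2 mm².
Equal strain + equilibrium ⇒ each member carries load in proportion to AE: A₁E₁ = 321000000 N, A₂E₂ = 36450000 N, ΣAE = 357400000 N.
σ₁ = P·E₁/ΣAE = -367000·118000/357400000 = -121.2 MPa.

-121 MPa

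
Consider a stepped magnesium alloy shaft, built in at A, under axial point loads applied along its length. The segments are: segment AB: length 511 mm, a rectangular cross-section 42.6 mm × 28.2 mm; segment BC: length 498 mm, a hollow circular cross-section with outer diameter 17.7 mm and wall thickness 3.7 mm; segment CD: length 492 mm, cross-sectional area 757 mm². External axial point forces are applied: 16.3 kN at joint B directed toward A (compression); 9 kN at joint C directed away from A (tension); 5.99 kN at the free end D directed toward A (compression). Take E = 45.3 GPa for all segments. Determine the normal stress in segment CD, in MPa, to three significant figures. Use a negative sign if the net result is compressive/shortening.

Internal axial forces (sectioning from the free end, tension +): N_CD = -5.99 kN, N_BC = 3.01 kN, N_AB = -13.29 kN.
σ_CD = N_CD/A_CD = -5990/757 = -7.913 MPa.

-7.91 MPa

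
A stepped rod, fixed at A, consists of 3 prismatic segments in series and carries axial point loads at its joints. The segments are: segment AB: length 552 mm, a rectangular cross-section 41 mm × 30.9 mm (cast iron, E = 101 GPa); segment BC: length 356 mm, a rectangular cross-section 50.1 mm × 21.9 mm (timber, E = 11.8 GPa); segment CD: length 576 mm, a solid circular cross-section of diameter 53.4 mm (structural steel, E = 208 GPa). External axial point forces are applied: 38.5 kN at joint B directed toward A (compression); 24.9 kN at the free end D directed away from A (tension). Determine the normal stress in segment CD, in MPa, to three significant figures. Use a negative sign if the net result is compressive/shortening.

11.1 MPa

Internal axial forces (sectioning from the free end, tension +): N_CD = 24.9 kN, N_BC = 24.9 kN, N_AB = -13.6 kN.
A_CD = 2240 mm².
σ_CD = N_CD/A_CD = 24900/2240 = 11.12 MPa.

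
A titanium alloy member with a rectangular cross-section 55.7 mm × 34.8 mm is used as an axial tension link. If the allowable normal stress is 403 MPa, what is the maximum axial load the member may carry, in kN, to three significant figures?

781 kN

A = 1938 mm².
P_max = σ_allow · A = 403 · 1938 = 781200 N = 781.2 kN.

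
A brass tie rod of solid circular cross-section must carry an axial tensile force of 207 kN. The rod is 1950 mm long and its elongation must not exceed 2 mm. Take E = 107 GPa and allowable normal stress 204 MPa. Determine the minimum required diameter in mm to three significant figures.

Required area A ≥ P/σ_allow = 207000/204 = 1015 mm².
For a solid circular section, d ≥ √(4A/π) = 35.94 mm.
Elongation limit: A ≥ PL/(Eδ_allow) = 207000·1950/(107000·2) = 1886 mm² ⇒ d ≥ 49.01 mm.
The elongation limit governs.

49.0 mm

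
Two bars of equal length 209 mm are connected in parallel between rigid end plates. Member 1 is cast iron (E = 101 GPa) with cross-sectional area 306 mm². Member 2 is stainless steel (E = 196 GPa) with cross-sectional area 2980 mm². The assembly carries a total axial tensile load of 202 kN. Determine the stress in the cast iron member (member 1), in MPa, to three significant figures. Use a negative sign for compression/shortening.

Equal strain + equilibrium ⇒ each member carries load in proportion to AE: A₁E₁ = 30910000 N, A₂E₂ = 584100000 N, ΣAE = 615000000 N.
σ₁ = P·E₁/ΣAE = 202000·101000/615000000 = 33.17 MPa.

33.2 MPa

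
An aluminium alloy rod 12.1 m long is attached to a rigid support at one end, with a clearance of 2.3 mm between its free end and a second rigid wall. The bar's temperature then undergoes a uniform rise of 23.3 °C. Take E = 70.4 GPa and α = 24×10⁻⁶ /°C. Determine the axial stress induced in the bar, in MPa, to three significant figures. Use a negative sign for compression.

Free thermal expansion αLΔT = 24e-6 · 12100 · 23.3 = 6.766 mm.
The walls engage after the gap closes; constrained expansion = 6.766 − 2.3 = 4.466 mm.
The walls impose strain ε = −(4.466)/12100 = -3.6912e-04; σ = Eε = 70400 · -3.6912e-04 = -25.99 MPa.

-26.0 MPa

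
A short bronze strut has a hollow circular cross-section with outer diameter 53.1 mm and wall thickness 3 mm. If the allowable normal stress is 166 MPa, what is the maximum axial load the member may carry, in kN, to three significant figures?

78.4 kN

A = 472.2 mm².
P_max = σ_allow · A = 166 · 472.2 = 78380 N = 78.38 kN.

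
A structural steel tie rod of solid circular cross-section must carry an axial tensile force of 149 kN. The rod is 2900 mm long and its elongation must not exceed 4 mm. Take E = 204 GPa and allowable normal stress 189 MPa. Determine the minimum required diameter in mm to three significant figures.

31.7 mm

Required area A ≥ P/σ_allow = 149000/189 = 788.4 mm².
For a solid circular section, d ≥ √(4A/π) = 31.68 mm.
Elongation limit: A ≥ PL/(Eδ_allow) = 149000·2900/(204000·4) = 529.5 mm² ⇒ d ≥ 25.97 mm.
The stress limit governs.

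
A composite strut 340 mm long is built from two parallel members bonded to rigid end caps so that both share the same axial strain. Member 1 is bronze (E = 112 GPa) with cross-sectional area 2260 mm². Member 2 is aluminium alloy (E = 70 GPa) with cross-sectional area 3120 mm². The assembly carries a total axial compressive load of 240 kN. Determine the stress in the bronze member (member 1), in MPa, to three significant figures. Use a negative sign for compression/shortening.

-57.0 MPa

Equal strain + equilibrium ⇒ each member carries load in proportion to AE: A₁E₁ = 253100000 N, A₂E₂ = 218400000 N, ΣAE = 471500000 N.
σ₁ = P·E₁/ΣAE = -240000·112000/471500000 = -57.01 MPa.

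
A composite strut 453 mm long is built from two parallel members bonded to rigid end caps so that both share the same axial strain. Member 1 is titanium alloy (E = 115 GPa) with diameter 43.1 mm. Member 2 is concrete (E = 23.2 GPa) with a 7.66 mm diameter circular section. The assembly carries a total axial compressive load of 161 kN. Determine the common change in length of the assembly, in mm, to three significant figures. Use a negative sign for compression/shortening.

-0.432 mm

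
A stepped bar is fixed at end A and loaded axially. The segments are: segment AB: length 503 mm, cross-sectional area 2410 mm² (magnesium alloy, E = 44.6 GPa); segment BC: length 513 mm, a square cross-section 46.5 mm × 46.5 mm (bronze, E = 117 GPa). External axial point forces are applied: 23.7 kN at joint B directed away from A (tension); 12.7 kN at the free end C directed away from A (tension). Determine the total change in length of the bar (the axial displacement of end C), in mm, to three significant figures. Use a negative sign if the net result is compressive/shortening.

0.196 mm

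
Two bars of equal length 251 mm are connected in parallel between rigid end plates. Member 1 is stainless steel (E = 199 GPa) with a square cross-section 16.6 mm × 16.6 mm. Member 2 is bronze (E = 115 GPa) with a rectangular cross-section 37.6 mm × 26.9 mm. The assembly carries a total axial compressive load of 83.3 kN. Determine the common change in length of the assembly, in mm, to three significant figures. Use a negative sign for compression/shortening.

-0.122 mm

A_1 = 275.6 mm².
A_2 = 1011 mm².
Equal strain + equilibrium ⇒ each member carries load in proportion to AE: A₁E₁ = 54840000 N, A₂E₂ = 116300000 N, ΣAE = 171200000 N.
δ = PL/ΣAE = -83300·251/171200000 = -0.1222 mm.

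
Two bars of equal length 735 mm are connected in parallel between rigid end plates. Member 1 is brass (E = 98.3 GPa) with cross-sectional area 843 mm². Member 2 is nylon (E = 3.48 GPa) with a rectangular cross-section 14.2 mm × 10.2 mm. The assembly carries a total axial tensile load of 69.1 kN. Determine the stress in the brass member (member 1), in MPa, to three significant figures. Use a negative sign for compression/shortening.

A_2 = 144.8 mm².
Equal strain + equilibrium ⇒ each member carries load in proportion to AE: A₁E₁ = 82870000 N, A₂E₂ = 504000 N, ΣAE = 83370000 N.
σ₁ = P·E₁/ΣAE = 69100·98300/83370000 = 81.47 MPa.

81.5 MPa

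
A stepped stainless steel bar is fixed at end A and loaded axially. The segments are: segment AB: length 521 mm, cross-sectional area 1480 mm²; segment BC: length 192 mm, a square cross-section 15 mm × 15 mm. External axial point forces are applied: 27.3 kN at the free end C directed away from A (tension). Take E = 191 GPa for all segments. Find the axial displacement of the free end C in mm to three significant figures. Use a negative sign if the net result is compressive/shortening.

0.172 mm

Internal axial forces (sectioning from the free end, tension +): N_BC = 27.3 kN, N_AB = 27.3 kN.
A_BC = 225 mm².
δ_AB = 27300·521/(1480·191000) = 0.05032 mm
δ_BC = 27300·192/(225·191000) = 0.122 mm
δ = Σδ_i = 0.1723 mm.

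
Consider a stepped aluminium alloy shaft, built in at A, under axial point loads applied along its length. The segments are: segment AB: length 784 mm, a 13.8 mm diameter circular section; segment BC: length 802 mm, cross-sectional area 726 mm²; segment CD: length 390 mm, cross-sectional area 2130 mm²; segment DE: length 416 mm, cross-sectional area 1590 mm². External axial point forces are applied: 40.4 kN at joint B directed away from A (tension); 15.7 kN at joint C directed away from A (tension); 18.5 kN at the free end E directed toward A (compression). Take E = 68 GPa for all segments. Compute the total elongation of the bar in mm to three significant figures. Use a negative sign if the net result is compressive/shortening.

Internal axial forces (sectioning from the free end, tension +): N_DE = -18.5 kN, N_CD = -18.5 kN, N_BC = -2.8 kN, N_AB = 37.6 kN.
A_AB = 149.6 mm².
δ_AB = 37600·784/(149.6·68000) = 2.898 mm
δ_BC = -2800·802/(726·68000) = -0.04549 mm
δ_CD = -18500·390/(2130·68000) = -0.04981 mm
δ_DE = -18500·416/(1590·68000) = -0.07118 mm
δ = Σδ_i = 2.732 mm.

2.73 mm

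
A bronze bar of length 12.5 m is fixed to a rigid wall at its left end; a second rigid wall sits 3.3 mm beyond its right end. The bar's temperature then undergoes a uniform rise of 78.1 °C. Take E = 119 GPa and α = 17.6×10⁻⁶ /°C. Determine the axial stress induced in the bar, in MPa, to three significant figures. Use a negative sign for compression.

-132 MPa

Free thermal expansion αLΔT = 17.6e-6 · 12500 · 78.1 = 17.18 mm.
The walls engage after the gap closes; constrained expansion = 17.18 − 3.3 = 13.88 mm.
The walls impose strain ε = −(13.88)/12500 = -1.1106e-03; σ = Eε = 119000 · -1.1106e-03 = -132.2 MPa.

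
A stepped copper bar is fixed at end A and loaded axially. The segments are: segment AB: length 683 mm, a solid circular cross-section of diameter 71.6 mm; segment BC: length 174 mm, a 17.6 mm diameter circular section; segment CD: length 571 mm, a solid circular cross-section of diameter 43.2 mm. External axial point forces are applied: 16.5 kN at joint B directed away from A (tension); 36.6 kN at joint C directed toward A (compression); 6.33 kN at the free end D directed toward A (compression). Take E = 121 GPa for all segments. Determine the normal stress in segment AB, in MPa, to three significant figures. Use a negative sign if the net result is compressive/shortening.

Internal axial forces (sectioning from the free end, tension +): N_CD = -6.33 kN, N_BC = -42.93 kN, N_AB = -26.43 kN.
A_AB = 4026 mm².
σ_AB = N_AB/A_AB = -26430/4026 = -6.564 MPa.

-6.56 MPa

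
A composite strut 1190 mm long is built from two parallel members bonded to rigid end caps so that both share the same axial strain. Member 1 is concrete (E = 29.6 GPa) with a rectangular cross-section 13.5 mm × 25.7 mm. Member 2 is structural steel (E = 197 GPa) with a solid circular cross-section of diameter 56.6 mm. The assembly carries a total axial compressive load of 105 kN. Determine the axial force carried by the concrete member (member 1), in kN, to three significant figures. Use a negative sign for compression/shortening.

-2.13 kN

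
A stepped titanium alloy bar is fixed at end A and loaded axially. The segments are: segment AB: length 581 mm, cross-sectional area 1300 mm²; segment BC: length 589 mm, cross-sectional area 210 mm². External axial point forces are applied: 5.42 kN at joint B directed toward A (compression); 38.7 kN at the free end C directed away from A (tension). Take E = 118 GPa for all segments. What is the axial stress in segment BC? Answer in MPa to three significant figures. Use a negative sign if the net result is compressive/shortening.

184 MPa

Internal axial forces (sectioning from the free end, tension +): N_BC = 38.7 kN, N_AB = 33.28 kN.
σ_BC = N_BC/A_BC = 38700/210 = 184.3 MPa.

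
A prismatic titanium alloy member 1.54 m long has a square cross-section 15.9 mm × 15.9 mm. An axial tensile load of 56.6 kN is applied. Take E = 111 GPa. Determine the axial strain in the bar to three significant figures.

A = 252.8 mm².
σ = N/A = 223.9 MPa; ε = σ/E = 223.9/111000 = 2.017e-03.

0.00202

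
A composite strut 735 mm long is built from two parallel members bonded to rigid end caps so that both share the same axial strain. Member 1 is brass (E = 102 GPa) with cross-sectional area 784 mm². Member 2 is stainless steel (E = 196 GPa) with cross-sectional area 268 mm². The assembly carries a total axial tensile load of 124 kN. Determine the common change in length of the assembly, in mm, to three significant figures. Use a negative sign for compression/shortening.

Equal strain + equilibrium ⇒ each member carries load in proportion to AE: A₁E₁ = 79970000 N, A₂E₂ = 52530000 N, ΣAE = 132500000 N.
δ = PL/ΣAE = 124000·735/132500000 = 0.6879 mm.

0.688 mm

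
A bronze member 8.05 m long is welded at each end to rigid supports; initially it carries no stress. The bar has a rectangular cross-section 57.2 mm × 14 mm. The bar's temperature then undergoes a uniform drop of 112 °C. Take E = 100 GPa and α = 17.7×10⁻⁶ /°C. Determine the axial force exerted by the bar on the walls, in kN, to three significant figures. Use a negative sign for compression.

159 kN

Free thermal expansion αLΔT = 17.7e-6 · 8050 · -112 = -15.96 mm.
The walls impose strain ε = −(-15.96)/8050 = 1.9824e-03; σ = Eε = 100000 · 1.9824e-03 = 198.2 MPa.
Wall reaction R = σ·A = 198.2·800.8 = 158800 N = 158.8 kN.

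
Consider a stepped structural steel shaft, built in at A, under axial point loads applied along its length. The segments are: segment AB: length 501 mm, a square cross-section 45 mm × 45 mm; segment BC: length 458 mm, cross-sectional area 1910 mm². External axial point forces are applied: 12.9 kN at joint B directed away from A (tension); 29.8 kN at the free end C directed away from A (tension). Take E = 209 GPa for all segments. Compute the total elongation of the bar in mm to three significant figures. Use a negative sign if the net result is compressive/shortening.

0.0847 mm

Internal axial forces (sectioning from the free end, tension +): N_BC = 29.8 kN, N_AB = 42.7 kN.
A_AB = 2025 mm².
δ_AB = 42700·501/(2025·209000) = 0.05055 mm
δ_BC = 29800·458/(1910·209000) = 0.03419 mm
δ = Σδ_i = 0.08474 mm.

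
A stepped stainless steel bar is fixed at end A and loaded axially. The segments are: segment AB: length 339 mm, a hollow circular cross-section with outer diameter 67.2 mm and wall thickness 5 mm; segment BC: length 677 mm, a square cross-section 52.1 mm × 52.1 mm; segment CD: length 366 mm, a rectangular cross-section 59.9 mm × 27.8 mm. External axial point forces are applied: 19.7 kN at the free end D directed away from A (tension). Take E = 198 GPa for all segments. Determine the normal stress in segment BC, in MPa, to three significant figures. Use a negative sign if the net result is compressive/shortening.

7.26 MPa

Internal axial forces (sectioning from the free end, tension +): N_CD = 19.7 kN, N_BC = 19.7 kN, N_AB = 19.7 kN.
A_BC = 2714 mm².
σ_BC = N_BC/A_BC = 19700/2714 = 7.258 MPa.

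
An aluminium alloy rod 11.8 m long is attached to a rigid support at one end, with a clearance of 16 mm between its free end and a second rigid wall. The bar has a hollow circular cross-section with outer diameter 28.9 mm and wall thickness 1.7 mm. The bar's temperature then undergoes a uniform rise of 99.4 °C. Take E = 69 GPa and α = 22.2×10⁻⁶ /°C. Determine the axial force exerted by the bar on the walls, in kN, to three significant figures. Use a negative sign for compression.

Free thermal expansion αLΔT = 22.2e-6 · 11800 · 99.4 = 26.04 mm.
The walls engage after the gap closes; constrained expansion = 26.04 − 16 = 10.04 mm.
The walls impose strain ε = −(10.04)/11800 = -8.5075e-04; σ = Eε = 69000 · -8.5075e-04 = -58.7 MPa.
Wall reaction R = σ·A = -58.7·145.3 = -8527 N = -8.527 kN.

-8.53 kN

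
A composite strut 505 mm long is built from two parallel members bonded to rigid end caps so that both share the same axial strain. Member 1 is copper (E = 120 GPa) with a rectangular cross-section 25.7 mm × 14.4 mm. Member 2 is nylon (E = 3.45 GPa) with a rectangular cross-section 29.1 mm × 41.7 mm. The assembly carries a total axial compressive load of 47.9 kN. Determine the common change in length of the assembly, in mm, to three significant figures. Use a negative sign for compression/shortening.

A_1 = 370.1 mm².
A_2 = 1213 mm².
Equal strain + equilibrium ⇒ each member carries load in proportion to AE: A₁E₁ = 44410000 N, A₂E₂ = 4186000 N, ΣAE = 48600000 N.
δ = PL/ΣAE = -47900·505/48600000 = -0.4978 mm.

-0.498 mm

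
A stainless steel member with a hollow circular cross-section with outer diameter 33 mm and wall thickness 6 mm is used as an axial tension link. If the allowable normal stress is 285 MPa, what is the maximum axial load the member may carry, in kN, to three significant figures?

145 kN

A = 508.9 mm².
P_max = σ_allow · A = 285 · 508.9 = 145000 N = 145 kN.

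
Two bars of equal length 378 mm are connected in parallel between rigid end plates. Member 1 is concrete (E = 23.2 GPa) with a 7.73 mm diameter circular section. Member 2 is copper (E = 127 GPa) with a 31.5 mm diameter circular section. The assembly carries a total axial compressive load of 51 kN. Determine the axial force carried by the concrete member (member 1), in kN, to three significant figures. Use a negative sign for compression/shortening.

A_1 = 46.93 mm².
A_2 = 779.3 mm².
Equal strain + equilibrium ⇒ each member carries load in proportion to AE: A₁E₁ = 1089000 N, A₂E₂ = 98970000 N, ΣAE = 100100000 N.
F₁ = P·A₁E₁/ΣAE = -51000·1089000/100100000 = -554.9 N.

-0.555 kN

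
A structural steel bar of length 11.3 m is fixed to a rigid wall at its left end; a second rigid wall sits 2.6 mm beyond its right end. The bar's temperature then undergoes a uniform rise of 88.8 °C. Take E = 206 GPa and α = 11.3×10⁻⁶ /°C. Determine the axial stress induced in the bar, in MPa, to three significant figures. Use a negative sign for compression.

-159 MPa

Free thermal expansion αLΔT = 11.3e-6 · 11300 · 88.8 = 11.34 mm.
The walls engage after the gap closes; constrained expansion = 11.34 − 2.6 = 8.739 mm.
The walls impose strain ε = −(8.739)/11300 = -7.7335e-04; σ = Eε = 206000 · -7.7335e-04 = -159.3 MPa.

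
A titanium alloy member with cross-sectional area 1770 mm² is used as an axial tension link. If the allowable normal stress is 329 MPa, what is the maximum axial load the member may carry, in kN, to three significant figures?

582 kN

P_max = σ_allow · A = 329 · 1770 = 582300 N = 582.3 kN.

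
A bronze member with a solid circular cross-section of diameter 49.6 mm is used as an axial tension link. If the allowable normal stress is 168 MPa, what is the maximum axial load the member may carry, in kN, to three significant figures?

A = 1932 mm².
P_max = σ_allow · A = 168 · 1932 = 324600 N = 324.6 kN.

325 kN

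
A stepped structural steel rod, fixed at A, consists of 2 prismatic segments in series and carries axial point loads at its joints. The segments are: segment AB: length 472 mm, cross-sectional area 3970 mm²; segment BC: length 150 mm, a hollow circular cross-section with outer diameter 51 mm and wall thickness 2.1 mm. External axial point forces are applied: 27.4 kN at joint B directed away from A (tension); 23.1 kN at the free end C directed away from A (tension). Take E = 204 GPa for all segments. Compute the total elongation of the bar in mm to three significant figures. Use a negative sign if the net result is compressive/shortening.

Internal axial forces (sectioning from the free end, tension +): N_BC = 23.1 kN, N_AB = 50.5 kN.
A_BC = 322.6 mm².
δ_AB = 50500·472/(3970·204000) = 0.02943 mm
δ_BC = 23100·150/(322.6·204000) = 0.05265 mm
δ = Σδ_i = 0.08208 mm.

0.0821 mm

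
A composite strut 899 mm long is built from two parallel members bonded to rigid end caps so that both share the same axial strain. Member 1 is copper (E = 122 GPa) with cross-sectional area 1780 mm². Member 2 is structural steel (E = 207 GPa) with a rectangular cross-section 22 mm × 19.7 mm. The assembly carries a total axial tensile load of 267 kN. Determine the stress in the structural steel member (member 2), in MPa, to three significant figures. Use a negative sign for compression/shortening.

180 MPa

A_2 = 433.4 mm².
Equal strain + equilibrium ⇒ each member carries load in proportion to AE: A₁E₁ = 217200000 N, A₂E₂ = 89710000 N, ΣAE = 306900000 N.
σ₂ = P·E₂/ΣAE = 267000·207000/306900000 = 180.1 MPa.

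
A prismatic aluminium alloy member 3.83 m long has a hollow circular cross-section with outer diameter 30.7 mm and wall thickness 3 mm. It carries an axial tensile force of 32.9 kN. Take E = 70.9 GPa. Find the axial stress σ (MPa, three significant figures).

A = 261.1 mm².
σ = N/A = 32900/261.1 = 126 MPa.

126 MPa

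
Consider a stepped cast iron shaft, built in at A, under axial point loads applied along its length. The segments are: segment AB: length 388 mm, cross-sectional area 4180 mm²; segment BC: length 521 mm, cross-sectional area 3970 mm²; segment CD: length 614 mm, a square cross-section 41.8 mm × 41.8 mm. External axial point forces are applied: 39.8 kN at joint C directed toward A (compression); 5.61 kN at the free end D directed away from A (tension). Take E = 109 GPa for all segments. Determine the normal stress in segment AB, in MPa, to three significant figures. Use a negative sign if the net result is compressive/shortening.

-8.18 MPa

Internal axial forces (sectioning from the free end, tension +): N_CD = 5.61 kN, N_BC = -34.19 kN, N_AB = -34.19 kN.
σ_AB = N_AB/A_AB = -34190/4180 = -8.179 MPa.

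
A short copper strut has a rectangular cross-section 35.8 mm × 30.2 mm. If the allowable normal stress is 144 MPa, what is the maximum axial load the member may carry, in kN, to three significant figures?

156 kN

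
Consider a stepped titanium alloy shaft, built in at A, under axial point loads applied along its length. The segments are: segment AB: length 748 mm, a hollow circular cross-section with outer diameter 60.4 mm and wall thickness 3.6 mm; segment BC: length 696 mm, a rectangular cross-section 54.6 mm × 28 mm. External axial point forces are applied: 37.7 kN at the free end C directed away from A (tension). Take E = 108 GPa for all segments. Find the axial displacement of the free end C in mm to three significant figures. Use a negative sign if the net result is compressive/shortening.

0.565 mm

Internal axial forces (sectioning from the free end, tension +): N_BC = 37.7 kN, N_AB = 37.7 kN.
A_AB = 642.4 mm².
A_BC = 1529 mm².
δ_AB = 37700·748/(642.4·108000) = 0.4065 mm
δ_BC = 37700·696/(1529·108000) = 0.1589 mm
δ = Σδ_i = 0.5654 mm.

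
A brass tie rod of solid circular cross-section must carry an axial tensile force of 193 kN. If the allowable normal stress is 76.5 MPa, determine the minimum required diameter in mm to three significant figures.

56.7 mm

Required area A ≥ P/σ_allow = 193000/76.5 = 2523 mm².
For a solid circular section, d ≥ √(4A/π) = 56.68 mm.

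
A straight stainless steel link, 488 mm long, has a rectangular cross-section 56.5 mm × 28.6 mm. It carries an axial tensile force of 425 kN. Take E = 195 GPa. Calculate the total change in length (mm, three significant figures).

A = 1616 mm².
δ_mech = NL/(AE) = 425000·488/(1616·195000) = 0.6582 mm.

0.658 mm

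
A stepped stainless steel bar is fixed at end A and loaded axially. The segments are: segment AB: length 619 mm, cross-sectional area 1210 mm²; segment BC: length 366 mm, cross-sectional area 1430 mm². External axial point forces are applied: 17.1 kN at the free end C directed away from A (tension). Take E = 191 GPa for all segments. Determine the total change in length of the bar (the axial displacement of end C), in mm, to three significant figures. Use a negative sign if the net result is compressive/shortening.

Internal axial forces (sectioning from the free end, tension +): N_BC = 17.1 kN, N_AB = 17.1 kN.
δ_AB = 17100·619/(1210·191000) = 0.0458 mm
δ_BC = 17100·366/(1430·191000) = 0.02291 mm
δ = Σδ_i = 0.06871 mm.

0.0687 mm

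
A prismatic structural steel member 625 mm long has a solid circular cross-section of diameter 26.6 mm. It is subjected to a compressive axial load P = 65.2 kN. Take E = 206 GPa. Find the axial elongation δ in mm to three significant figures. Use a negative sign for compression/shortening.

A = 555.7 mm².
δ_mech = NL/(AE) = -65200·625/(555.7·206000) = -0.356 mm.

-0.356 mm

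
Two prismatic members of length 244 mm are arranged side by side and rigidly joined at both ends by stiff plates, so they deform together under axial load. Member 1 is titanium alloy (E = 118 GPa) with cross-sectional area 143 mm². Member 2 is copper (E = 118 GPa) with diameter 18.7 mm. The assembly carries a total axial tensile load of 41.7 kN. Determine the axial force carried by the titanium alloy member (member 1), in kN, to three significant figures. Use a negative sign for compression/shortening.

A_2 = 274.6 mm².
Equal strain + equilibrium ⇒ each member carries load in proportion to AE: A₁E₁ = 16870000 N, A₂E₂ = 32410000 N, ΣAE = 49280000 N.
F₁ = P·A₁E₁/ΣAE = 41700·16870000/49280000 = 14280 N.

14.3 kN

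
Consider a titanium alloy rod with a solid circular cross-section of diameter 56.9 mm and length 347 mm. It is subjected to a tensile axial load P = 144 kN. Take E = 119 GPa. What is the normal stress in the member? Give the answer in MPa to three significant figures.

56.6 MPa

A = 2543 mm².
σ = N/A = 144000/2543 = 56.63 MPa.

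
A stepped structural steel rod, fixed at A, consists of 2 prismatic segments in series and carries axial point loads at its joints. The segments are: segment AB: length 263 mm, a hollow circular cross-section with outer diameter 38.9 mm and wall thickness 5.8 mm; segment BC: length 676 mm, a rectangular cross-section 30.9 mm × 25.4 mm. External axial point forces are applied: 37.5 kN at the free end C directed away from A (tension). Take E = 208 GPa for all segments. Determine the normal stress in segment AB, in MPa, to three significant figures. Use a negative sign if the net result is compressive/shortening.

62.2 MPa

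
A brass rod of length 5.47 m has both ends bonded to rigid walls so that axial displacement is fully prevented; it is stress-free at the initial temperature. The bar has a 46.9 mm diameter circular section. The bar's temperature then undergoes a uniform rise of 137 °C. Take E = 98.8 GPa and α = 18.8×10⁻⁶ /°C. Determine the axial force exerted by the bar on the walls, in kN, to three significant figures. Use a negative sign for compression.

Free thermal expansion αLΔT = 18.8e-6 · 5470 · 137 = 14.09 mm.
The walls impose strain ε = −(14.09)/5470 = -2.5756e-03; σ = Eε = 98800 · -2.5756e-03 = -254.5 MPa.
Wall reaction R = σ·A = -254.5·1728 = -439600 N = -439.6 kN.

-440 kN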